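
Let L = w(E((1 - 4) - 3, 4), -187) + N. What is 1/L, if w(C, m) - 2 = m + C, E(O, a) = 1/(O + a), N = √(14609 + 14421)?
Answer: -742/21521 - 4*√29030/21521 ≈ -0.066146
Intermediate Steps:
N = √29030 ≈ 170.38
w(C, m) = 2 + C + m (w(C, m) = 2 + (m + C) = 2 + (C + m) = 2 + C + m)
L = -371/2 + √29030 (L = (2 + 1/(((1 - 4) - 3) + 4) - 187) + √29030 = (2 + 1/((-3 - 3) + 4) - 187) + √29030 = (2 + 1/(-6 + 4) - 187) + √29030 = (2 + 1/(-2) - 187) + √29030 = (2 - ½ - 187) + √29030 = -371/2 + √29030 ≈ -15.118)
1/L = 1/(-371/2 + √29030)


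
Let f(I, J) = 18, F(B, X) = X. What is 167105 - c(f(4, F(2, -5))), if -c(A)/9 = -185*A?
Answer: 137135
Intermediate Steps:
c(A) = 1665*A (c(A) = -(-1665)*A = 1665*A)
167105 - c(f(4, F(2, -5))) = 167105 - 1665*18 = 167105 - 1*29970 = 167105 - 29970 = 137135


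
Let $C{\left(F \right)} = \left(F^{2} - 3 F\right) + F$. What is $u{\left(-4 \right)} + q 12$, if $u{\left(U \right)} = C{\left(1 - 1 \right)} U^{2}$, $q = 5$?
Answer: $60$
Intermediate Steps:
$C{\left(F \right)} = F^{2} - 2 F$
$u{\left(U \right)} = 0$ ($u{\left(U \right)} = \left(1 - 1\right) \left(-2 + \left(1 - 1\right)\right) U^{2} = 0 \left(-2 + 0\right) U^{2} = 0 \left(-2\right) U^{2} = 0 U^{2} = 0$)
$u{\left(-4 \right)} + q 12 = 0 + 5 \cdot 12 = 0 + 60 = 60$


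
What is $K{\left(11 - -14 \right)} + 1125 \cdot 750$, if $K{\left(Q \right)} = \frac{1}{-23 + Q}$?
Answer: $\frac{1687501}{2} \approx 8.4375 \cdot 10^{5}$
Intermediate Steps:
$K{\left(11 - -14 \right)} + 1125 \cdot 750 = \frac{1}{-23 + \left(11 - -14\right)} + 1125 \cdot 750 = \frac{1}{-23 + \left(11 + 14\right)} + 843750 = \frac{1}{-23 + 25} + 843750 = \frac{1}{2} + 843750 = \frac{1687501}{2}$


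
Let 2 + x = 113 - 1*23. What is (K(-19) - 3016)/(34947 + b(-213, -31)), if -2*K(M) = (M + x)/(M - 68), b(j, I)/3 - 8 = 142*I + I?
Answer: -174905/1256976 ≈ -0.13915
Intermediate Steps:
x = 88 (x = -2 + (113 - 1*23) = -2 + (113 - 23) = -2 + 90 = 88)
b(j, I) = 24 + 429*I (b(j, I) = 24 + 3*(142*I + I) = 24 + 3*(143*I) = 24 + 429*I)
K(M) = -(88 + M)/(2*(-68 + M)) (K(M) = -(M + 88)/(2*(M - 68)) = -(88 + M)/(2*(-68 + M)))
(K(-19) - 3016)/(34947 + b(-213, -31)) = ((-88 - 1*(-19))/(2*(-68 - 19)) - 3016)/(34947 + (24 + 429*(-31))) = ((1/2)*(-88 + 19)/(-87) - 3016)/(34947 + (24 - 13299)) = ((1/2)*(-1/87)*(-69) - 3016)/(34947 - 13275) = (23/58 - 3016)/21672 = -174905/58*1/21672 = -174905/1256976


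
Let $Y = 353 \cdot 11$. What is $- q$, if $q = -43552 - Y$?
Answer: $47435$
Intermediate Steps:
$Y = 3883$
$q = -47435$ ($q = -43552 - 3883 = -47435$)
$- q = \left(-1\right) \left(-47435\right) = 47435$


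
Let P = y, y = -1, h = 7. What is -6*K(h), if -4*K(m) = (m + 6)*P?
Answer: -39/2 ≈ -19.500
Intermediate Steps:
P = -1
K(m) = 3/2 + m/4 (K(m) = -(m + 6)*(-1)/4 = -(6 + m)*(-1)/4 = -(-6 - m)/4 = 3/2 + m/4)
-6*K(h) = -6*(3/2 + (¼)*7) = -6*(3/2 + 7/4) = -6*13/4 = -39/2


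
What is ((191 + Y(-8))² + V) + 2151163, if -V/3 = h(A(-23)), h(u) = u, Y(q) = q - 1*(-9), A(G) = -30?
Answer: 2188117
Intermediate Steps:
Y(q) = 9 + q (Y(q) = q + 9 = 9 + q)
V = 90 (V = -3*(-30) = 90)
((191 + Y(-8))² + V) + 2151163 = ((191 + (9 - 8))² + 90) + 2151163 = ((191 + 1)² + 90) + 2151163 = (192² + 90) + 2151163 = (36864 + 90) + 2151163 = 36954 + 2151163 = 2188117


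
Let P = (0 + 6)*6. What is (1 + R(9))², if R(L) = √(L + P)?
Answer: 46 + 6*√5 ≈ 59.416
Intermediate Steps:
P = 36 (P = 6*6 = 36)
R(L) = √(36 + L) (R(L) = √(L + 36) = √(36 + L))
(1 + R(9))² = (1 + √(36 + 9))² = (1 + √45)² = (1 + 3*√5)²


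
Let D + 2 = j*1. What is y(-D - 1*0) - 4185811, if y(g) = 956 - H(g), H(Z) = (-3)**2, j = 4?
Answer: -4184864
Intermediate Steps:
H(Z) = 9
D = 2 (D = -2 + 4*1 = -2 + 4 = 2)
y(g) = 947 (y(g) = 956 - 1*9 = 956 - 9 = 947)
y(-D - 1*0) - 4185811 = 947 - 4185811 = -4184864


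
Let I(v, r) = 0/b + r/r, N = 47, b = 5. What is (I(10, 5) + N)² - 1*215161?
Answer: -212857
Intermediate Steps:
I(v, r) = 1 (I(v, r) = 0/5 + r/r = 0*(⅕) + 1 = 0 + 1 = 1)
(I(10, 5) + N)² - 1*215161 = (1 + 47)² - 1*215161 = 48² - 215161 = 2304 - 215161 = -212857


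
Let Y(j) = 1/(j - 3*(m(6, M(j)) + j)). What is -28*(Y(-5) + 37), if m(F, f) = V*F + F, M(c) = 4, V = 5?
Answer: -7250/7 ≈ -1035.7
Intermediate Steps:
m(F, f) = 6*F (m(F, f) = 5*F + F = 6*F)
Y(j) = 1/(-108 - 2*j) (Y(j) = 1/(j - 3*(6*6 + j)) = 1/(j - 3*(36 + j)) = 1/(j + (-108 - 3*j)) = 1/(-108 - 2*j))
-28*(Y(-5) + 37) = -28*(-1/(108 + 2*(-5)) + 37) = -28*(-1/(108 - 10) + 37) = -28*(-1/98 + 37) = -28*3625/98 = -7250/7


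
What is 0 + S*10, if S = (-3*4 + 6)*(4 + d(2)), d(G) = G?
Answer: -360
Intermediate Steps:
S = -36 (S = (-3*4 + 6)*(4 + 2) = (-12 + 6)*6 = -6*6 = -36)
0 + S*10 = 0 - 36*10 = 0 - 360 = -360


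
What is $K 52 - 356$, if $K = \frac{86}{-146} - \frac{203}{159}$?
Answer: $- \frac{5258204}{11607} \approx -453.02$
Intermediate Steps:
$K = - \frac{21656}{11607}$ ($K = 86 \left(- \frac{1}{146}\right) - \frac{203}{159} = - \frac{43}{73} - \frac{203}{159} = - \frac{21656}{11607} \approx -1.8658$)
$K 52 - 356 = \left(- \frac{21656}{11607}\right) 52 - 356 = - \frac{1126112}{11607} - 356 = - \frac{5258204}{11607}$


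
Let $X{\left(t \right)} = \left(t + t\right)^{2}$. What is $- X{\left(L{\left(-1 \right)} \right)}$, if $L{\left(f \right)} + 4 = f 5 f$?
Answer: $-4$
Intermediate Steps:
$L{\left(f \right)} = -4 + 5 f^{2}$ ($L{\left(f \right)} = -4 + f 5 f = -4 + 5 f f = -4 + 5 f^{2}$)
$X{\left(t \right)} = 4 t^{2}$ ($X{\left(t \right)} = \left(2 t\right)^{2} = 4 t^{2}$)
$- X{\left(L{\left(-1 \right)} \right)} = - 4 \left(-4 + 5 \left(-1\right)^{2}\right)^{2} = - 4 \left(-4 + 5 \cdot 1\right)^{2} = - 4 \left(-4 + 5\right)^{2} = - 4 \cdot 1^{2} = - 4 \cdot 1 = \left(-1\right) 4 = -4$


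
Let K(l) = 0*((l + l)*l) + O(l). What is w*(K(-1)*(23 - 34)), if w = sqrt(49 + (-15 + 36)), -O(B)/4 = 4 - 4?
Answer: 0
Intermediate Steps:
O(B) = 0 (O(B) = -4*(4 - 4) = -4*0 = 0)
K(l) = 0 (K(l) = 0*((l + l)*l) + 0 = 0*((2*l)*l) + 0 = 0*(2*l**2) + 0 = 0 + 0 = 0)
w = sqrt(70) (w = sqrt(49 + 21) = sqrt(70) ≈ 8.3666)
w*(K(-1)*(23 - 34)) = sqrt(70)*(0*(23 - 34)) = sqrt(70)*(0*(-11)) = sqrt(70)*0 = 0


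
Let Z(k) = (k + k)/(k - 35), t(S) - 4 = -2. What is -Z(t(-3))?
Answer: 4/33 ≈ 0.12121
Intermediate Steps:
t(S) = 2 (t(S) = 4 - 2 = 2)
Z(k) = 2*k/(-35 + k) (Z(k) = (2*k)/(-35 + k) = 2*k/(-35 + k))
-Z(t(-3)) = -2*2/(-35 + 2) = -2*2/(-33) = -2*2*(-1)/33 = -1*(-4/33) = 4/33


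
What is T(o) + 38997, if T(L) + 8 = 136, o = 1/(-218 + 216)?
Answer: 39125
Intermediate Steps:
o = -½ (o = 1/(-2) = -½ ≈ -0.50000)
T(L) = 128 (T(L) = -8 + 136 = 128)
T(o) + 38997 = 128 + 38997 = 39125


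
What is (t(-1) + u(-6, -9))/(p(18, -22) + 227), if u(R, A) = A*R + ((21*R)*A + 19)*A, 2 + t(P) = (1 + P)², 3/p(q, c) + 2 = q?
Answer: -33040/727 ≈ -45.447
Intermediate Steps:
p(q, c) = 3/(-2 + q)
t(P) = -2 + (1 + P)²
u(R, A) = A*R + A*(19 + 21*A*R) (u(R, A) = A*R + (21*A*R + 19)*A = A*R + (19 + 21*A*R)*A = A*R + A*(19 + 21*A*R))
(t(-1) + u(-6, -9))/(p(18, -22) + 227) = ((-2 + (1 - 1)²) - 9*(19 - 6 + 21*(-9)*(-6)))/(3/(-2 + 18) + 227) = ((-2 + 0²) - 9*(19 - 6 + 1134))/(3/16 + 227) = ((-2 + 0) - 9*1147)/(3*(1/16) + 227) = (-2 - 10323)/(3/16 + 227) = -10325/3635/16 = -10325*16/3635 = -33040/727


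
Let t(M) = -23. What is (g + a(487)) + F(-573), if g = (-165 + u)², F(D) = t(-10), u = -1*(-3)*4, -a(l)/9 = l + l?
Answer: 14620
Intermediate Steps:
a(l) = -18*l (a(l) = -9*(l + l) = -18*l)
u = 12 (u = 3*4 = 12)
F(D) = -23
g = 23409 (g = (-165 + 12)² = (-153)² = 23409)
(g + a(487)) + F(-573) = (23409 - 18*487) - 23 = (23409 - 8766) - 23 = 14643 - 23 = 14620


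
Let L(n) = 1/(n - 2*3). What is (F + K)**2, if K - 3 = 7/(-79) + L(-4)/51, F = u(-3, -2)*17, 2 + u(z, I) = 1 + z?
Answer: 6877501005001/1623284100 ≈ 4236.8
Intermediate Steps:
u(z, I) = -1 + z (u(z, I) = -2 + (1 + z) = -1 + z)
L(n) = 1/(-6 + n) (L(n) = 1/(n - 6) = 1/(-6 + n))
F = -68 (F = (-1 - 3)*17 = -4*17 = -68)
K = 117221/40290 (K = 3 + (7/(-79) + 1/(-6 - 4*51)) = 3 + (7*(-1/79) + (1/51)/(-10)) = 3 + (-7/79 - 1/10*1/51) = 3 + (-7/79 - 1/510) = 3 - 3649/40290 = 117221/40290 ≈ 2.9094)
(F + K)**2 = (-68 + 117221/40290)**2 = (-2622499/40290)**2 = 6877501005001/1623284100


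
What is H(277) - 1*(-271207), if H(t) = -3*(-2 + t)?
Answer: 270382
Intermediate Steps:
H(t) = 6 - 3*t
H(277) - 1*(-271207) = (6 - 3*277) - 1*(-271207) = (6 - 831) + 271207 = -825 + 271207 = 270382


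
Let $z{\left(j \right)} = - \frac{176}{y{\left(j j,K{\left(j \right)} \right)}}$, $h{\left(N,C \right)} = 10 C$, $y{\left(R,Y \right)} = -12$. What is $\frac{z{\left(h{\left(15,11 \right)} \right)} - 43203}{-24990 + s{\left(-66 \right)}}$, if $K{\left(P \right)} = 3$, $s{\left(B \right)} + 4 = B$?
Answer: $\frac{25913}{15036} \approx 1.7234$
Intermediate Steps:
$s{\left(B \right)} = -4 + B$
$z{\left(j \right)} = \frac{44}{3}$ ($z{\left(j \right)} = - \frac{176}{-12} = \left(-176\right) \left(- \frac{1}{12}\right) = \frac{44}{3}$)
$\frac{z{\left(h{\left(15,11 \right)} \right)} - 43203}{-24990 + s{\left(-66 \right)}} = \frac{\frac{44}{3} - 43203}{-24990 - 70} = - \frac{129565}{3 \left(-24990 - 70\right)} = - \frac{129565}{3 \left(-25060\right)} = \left(- \frac{129565}{3}\right) \left(- \frac{1}{25060}\right) = \frac{25913}{15036}$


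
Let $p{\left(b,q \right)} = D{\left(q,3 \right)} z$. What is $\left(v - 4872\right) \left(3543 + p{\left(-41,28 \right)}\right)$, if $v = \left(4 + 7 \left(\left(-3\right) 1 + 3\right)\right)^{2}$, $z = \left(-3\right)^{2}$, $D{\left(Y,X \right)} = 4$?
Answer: $-17379624$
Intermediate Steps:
$z = 9$
$v = 16$ ($v = \left(4 + 7 \left(-3 + 3\right)\right)^{2} = \left(4 + 7 \cdot 0\right)^{2} = \left(4 + 0\right)^{2} = 4^{2} = 16$)
$p{\left(b,q \right)} = 36$ ($p{\left(b,q \right)} = 4 \cdot 9 = 36$)
$\left(v - 4872\right) \left(3543 + p{\left(-41,28 \right)}\right) = \left(16 - 4872\right) \left(3543 + 36\right) = \left(-4856\right) 3579 = -17379624$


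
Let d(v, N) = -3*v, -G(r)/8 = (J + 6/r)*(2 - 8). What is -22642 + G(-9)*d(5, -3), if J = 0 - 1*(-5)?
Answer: -25762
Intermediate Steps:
J = 5 (J = 0 + 5 = 5)
G(r) = 240 + 288/r (G(r) = -8*(5 + 6/r)*(2 - 8) = -8*(5 + 6/r)*(-6) = -8*(-30 - 36/r) = 240 + 288/r)
-22642 + G(-9)*d(5, -3) = -22642 + (240 + 288/(-9))*(-3*5) = -22642 + (240 + 288*(-⅑))*(-15) = -22642 + (240 - 32)*(-15) = -22642 + 208*(-15) = -22642 - 3120 = -25762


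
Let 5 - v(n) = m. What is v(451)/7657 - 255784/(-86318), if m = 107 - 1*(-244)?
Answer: 964336030/330468463 ≈ 2.9181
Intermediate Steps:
m = 351 (m = 107 + 244 = 351)
v(n) = -346 (v(n) = 5 - 1*351 = 5 - 351 = -346)
v(451)/7657 - 255784/(-86318) = -346/7657 - 255784/(-86318) = -346*1/7657 - 255784*(-1/86318) = -346/7657 + 127892/43159 = 964336030/330468463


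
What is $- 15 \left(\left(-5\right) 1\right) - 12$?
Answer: $63$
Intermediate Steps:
$- 15 \left(\left(-5\right) 1\right) - 12 = \left(-15\right) \left(-5\right) - 12 = 75 - 12 = 63$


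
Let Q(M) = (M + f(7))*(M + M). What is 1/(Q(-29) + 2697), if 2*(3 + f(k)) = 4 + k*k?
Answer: 1/3016 ≈ 0.00033156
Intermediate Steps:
f(k) = -1 + k²/2 (f(k) = -3 + (4 + k*k)/2 = -3 + (4 + k²)/2 = -3 + (2 + k²/2) = -1 + k²/2)
Q(M) = 2*M*(47/2 + M) (Q(M) = (M + (-1 + (½)*7²))*(M + M) = (M + (-1 + (½)*49))*(2*M) = (M + (-1 + 49/2))*(2*M) = (M + 47/2)*(2*M) = (47/2 + M)*(2*M) = 2*M*(47/2 + M))
1/(Q(-29) + 2697) = 1/(-29*(47 + 2*(-29)) + 2697) = 1/(-29*(47 - 58) + 2697) = 1/(-29*(-11) + 2697) = 1/(319 + 2697) = 1/3016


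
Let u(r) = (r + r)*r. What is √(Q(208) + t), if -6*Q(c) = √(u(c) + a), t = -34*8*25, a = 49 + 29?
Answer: √(-244800 - 6*√86606)/6 ≈ 82.759*I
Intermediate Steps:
a = 78
u(r) = 2*r² (u(r) = (2*r)*r = 2*r²)
t = -6800 (t = -272*25 = -6800)
Q(c) = -√(78 + 2*c²)/6 (Q(c) = -√(2*c² + 78)/6 = -√(78 + 2*c²)/6)
√(Q(208) + t) = √(-√(78 + 2*208²)/6 - 6800) = √(-√(78 + 2*43264)/6 - 6800) = √(-√(78 + 86528)/6 - 6800) = √(-√86606/6 - 6800) = √(-6800 - √86606/6)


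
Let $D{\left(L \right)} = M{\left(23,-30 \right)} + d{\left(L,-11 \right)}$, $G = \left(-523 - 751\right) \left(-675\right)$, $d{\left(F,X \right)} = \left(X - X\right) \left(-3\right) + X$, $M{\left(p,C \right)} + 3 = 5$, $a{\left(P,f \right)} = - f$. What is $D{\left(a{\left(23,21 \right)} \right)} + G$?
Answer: $859941$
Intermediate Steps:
$M{\left(p,C \right)} = 2$ ($M{\left(p,C \right)} = -3 + 5 = 2$)
$d{\left(F,X \right)} = X$ ($d{\left(F,X \right)} = 0 \left(-3\right) + X = 0 + X = X$)
$G = 859950$ ($G = \left(-1274\right) \left(-675\right) = 859950$)
$D{\left(L \right)} = -9$ ($D{\left(L \right)} = 2 - 11 = -9$)
$D{\left(a{\left(23,21 \right)} \right)} + G = -9 + 859950 = 859941$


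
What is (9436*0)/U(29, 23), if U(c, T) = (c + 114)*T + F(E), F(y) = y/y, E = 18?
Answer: 0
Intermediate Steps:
F(y) = 1
U(c, T) = 1 + T*(114 + c) (U(c, T) = (c + 114)*T + 1 = (114 + c)*T + 1 = T*(114 + c) + 1 = 1 + T*(114 + c))
(9436*0)/U(29, 23) = (9436*0)/(1 + 114*23 + 23*29) = 0/(1 + 2622 + 667) = 0/3290 = 0*(1/3290) = 0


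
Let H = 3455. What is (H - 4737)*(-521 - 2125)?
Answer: 3392172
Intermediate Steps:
(H - 4737)*(-521 - 2125) = (3455 - 4737)*(-521 - 2125) = -1282*(-2646) = 3392172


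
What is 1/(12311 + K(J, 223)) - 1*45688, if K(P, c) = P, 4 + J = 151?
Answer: -569181103/12458 ≈ -45688.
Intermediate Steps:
J = 147 (J = -4 + 151 = 147)
1/(12311 + K(J, 223)) - 1*45688 = 1/(12311 + 147) - 1*45688 = 1/12458 - 45688 = -569181103/12458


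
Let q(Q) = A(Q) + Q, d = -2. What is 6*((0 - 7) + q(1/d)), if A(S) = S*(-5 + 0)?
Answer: -30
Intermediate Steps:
A(S) = -5*S (A(S) = S*(-5) = -5*S)
q(Q) = -4*Q (q(Q) = -5*Q + Q = -4*Q)
6*((0 - 7) + q(1/d)) = 6*((0 - 7) - 4/(-2)) = 6*(-7 - 4*(-½)) = 6*(-7 + 2) = 6*(-5) = -30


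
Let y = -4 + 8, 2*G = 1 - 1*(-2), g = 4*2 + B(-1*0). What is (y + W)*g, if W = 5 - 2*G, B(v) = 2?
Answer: 60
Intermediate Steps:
g = 10 (g = 4*2 + 2 = 8 + 2 = 10)
G = 3/2 (G = (1 - 1*(-2))/2 = (1 + 2)/2 = (½)*3 = 3/2 ≈ 1.5000)
y = 4
W = 2 (W = 5 - 2*3/2 = 5 - 3 = 2)
(y + W)*g = (4 + 2)*10 = 6*10 = 60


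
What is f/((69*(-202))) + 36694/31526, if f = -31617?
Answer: 251366419/73234898 ≈ 3.4323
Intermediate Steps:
f/((69*(-202))) + 36694/31526 = -31617/(69*(-202)) + 36694/31526 = -31617/(-13938) + 36694*(1/31526) = -31617*(-1/13938) + 18347/15763 = 10539/4646 + 18347/15763 = 251366419/73234898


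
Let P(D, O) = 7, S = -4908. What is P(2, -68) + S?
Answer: -4901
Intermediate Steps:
P(2, -68) + S = 7 - 4908 = -4901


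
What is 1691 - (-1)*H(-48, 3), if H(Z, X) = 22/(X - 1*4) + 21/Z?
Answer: 26697/16 ≈ 1668.6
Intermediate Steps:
H(Z, X) = 21/Z + 22/(-4 + X) (H(Z, X) = 22/(X - 4) + 21/Z = 22/(-4 + X) + 21/Z = 21/Z + 22/(-4 + X))
1691 - (-1)*H(-48, 3) = 1691 - (-1)*(-84 + 21*3 + 22*(-48))/((-48)*(-4 + 3)) = 1691 - (-1)*(-1/48*(-84 + 63 - 1056)/(-1)) = 1691 - (-1)*(-1/48*(-1)*(-1077)) = 1691 - (-1)*(-359)/16 = 1691 - 1*359/16 = 1691 - 359/16 = 26697/16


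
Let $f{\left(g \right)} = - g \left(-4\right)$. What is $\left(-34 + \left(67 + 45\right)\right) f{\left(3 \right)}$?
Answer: $936$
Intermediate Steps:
$f{\left(g \right)} = 4 g$
$\left(-34 + \left(67 + 45\right)\right) f{\left(3 \right)} = \left(-34 + \left(67 + 45\right)\right) 4 \cdot 3 = \left(-34 + 112\right) 12 = 78 \cdot 12 = 936$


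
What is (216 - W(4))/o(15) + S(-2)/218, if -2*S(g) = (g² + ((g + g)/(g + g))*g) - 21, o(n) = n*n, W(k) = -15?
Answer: 34997/32700 ≈ 1.0702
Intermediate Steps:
o(n) = n²
S(g) = 21/2 - g/2 - g²/2 (S(g) = -((g² + ((g + g)/(g + g))*g) - 21)/2 = -((g² + ((2*g)/((2*g)))*g) - 21)/2 = -((g² + ((2*g)*(1/(2*g)))*g) - 21)/2 = -((g² + 1*g) - 21)/2 = -((g² + g) - 21)/2 = -((g + g²) - 21)/2 = -(-21 + g + g²)/2 = 21/2 - g/2 - g²/2)
(216 - W(4))/o(15) + S(-2)/218 = (216 - 1*(-15))/(15²) + (21/2 - ½*(-2) - ½*(-2)²)/218 = (216 + 15)/225 + (21/2 + 1 - ½*4)*(1/218) = 231*(1/225) + (21/2 + 1 - 2)*(1/218) = 77/75 + (19/2)*(1/218) = 77/75 + 19/436 = 34997/32700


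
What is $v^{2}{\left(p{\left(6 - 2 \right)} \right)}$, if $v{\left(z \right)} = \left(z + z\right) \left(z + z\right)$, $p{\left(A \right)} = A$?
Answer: $4096$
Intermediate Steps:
$v{\left(z \right)} = 4 z^{2}$ ($v{\left(z \right)} = 2 z 2 z = 4 z^{2}$)
$v^{2}{\left(p{\left(6 - 2 \right)} \right)} = \left(4 \left(6 - 2\right)^{2}\right)^{2} = \left(4 \cdot 4^{2}\right)^{2} = \left(4 \cdot 16\right)^{2} = 64^{2} = 4096$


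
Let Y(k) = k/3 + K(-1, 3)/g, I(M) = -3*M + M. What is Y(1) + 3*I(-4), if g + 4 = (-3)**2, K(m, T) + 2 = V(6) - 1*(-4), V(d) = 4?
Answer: 383/15 ≈ 25.533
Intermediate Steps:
K(m, T) = 6 (K(m, T) = -2 + (4 - 1*(-4)) = -2 + (4 + 4) = -2 + 8 = 6)
I(M) = -2*M
g = 5 (g = -4 + (-3)**2 = -4 + 9 = 5)
Y(k) = 6/5 + k/3 (Y(k) = k/3 + 6/5 = 6/5 + k/3)
Y(1) + 3*I(-4) = (6/5 + (1/3)*1) + 3*(-2*(-4)) = (6/5 + 1/3) + 3*8 = 23/15 + 24 = 383/15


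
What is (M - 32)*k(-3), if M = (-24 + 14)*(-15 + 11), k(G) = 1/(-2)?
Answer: -4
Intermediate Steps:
k(G) = -½
M = 40 (M = -10*(-4) = 40)
(M - 32)*k(-3) = (40 - 32)*(-½) = 8*(-½) = -4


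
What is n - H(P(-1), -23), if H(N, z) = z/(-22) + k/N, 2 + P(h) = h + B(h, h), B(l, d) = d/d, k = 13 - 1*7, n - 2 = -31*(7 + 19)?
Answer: -17645/22 ≈ -802.04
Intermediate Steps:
n = -804 (n = 2 - 31*(7 + 19) = 2 - 31*26 = 2 - 806 = -804)
k = 6 (k = 13 - 7 = 6)
B(l, d) = 1
P(h) = -1 + h (P(h) = -2 + (h + 1) = -2 + (1 + h) = -1 + h)
H(N, z) = 6/N - z/22 (H(N, z) = z/(-22) + 6/N = z*(-1/22) + 6/N = -z/22 + 6/N = 6/N - z/22)
n - H(P(-1), -23) = -804 - (6/(-1 - 1) - 1/22*(-23)) = -804 - (6/(-2) + 23/22) = -804 - (6*(-1/2) + 23/22) = -804 - (-3 + 23/22) = -804 - 1*(-43/22) = -804 + 43/22 = -17645/22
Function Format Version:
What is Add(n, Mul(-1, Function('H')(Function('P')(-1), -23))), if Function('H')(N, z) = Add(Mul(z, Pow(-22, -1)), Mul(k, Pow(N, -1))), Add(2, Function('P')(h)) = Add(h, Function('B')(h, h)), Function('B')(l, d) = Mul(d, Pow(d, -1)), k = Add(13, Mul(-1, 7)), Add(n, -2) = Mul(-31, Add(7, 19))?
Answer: Rational(-17645, 22) ≈ -802.04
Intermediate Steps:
n = -804 (n = Add(2, Mul(-31, Add(7, 19))) = Add(2, Mul(-31, 26)) = Add(2, -806) = -804)
k = 6 (k = Add(13, -7) = 6)
Function('B')(l, d) = 1
Function('P')(h) = Add(-1, h) (Function('P')(h) = Add(-2, Add(h, 1)) = Add(-2, Add(1, h)) = Add(-1, h))
Function('H')(N, z) = Add(Mul(6, Pow(N, -1)), Mul(Rational(-1, 22), z)) (Function('H')(N, z) = Add(Mul(z, Pow(-22, -1)), Mul(6, Pow(N, -1))) = Add(Mul(z, Rational(-1, 22)), Mul(6, Pow(N, -1))) = Add(Mul(Rational(-1, 22), z), Mul(6, Pow(N, -1))) = Add(Mul(6, Pow(N, -1)), Mul(Rational(-1, 22), z)))
Add(n, Mul(-1, Function('H')(Function('P')(-1), -23))) = Add(-804, Mul(-1, Add(Mul(6, Pow(Add(-1, -1), -1)), Mul(Rational(-1, 22), -23)))) = Add(-804, Mul(-1, Add(Mul(6, Pow(-2, -1)), Rational(23, 22)))) = Add(-804, Mul(-1, Add(Mul(6, Rational(-1, 2)), Rational(23, 22)))) = Add(-804, Mul(-1, Add(-3, Rational(23, 22)))) = Add(-804, Mul(-1, Rational(-43, 22))) = Add(-804, Rational(43, 22)) = Rational(-17645, 22)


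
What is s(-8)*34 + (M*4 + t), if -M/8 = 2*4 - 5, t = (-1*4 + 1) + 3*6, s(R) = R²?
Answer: 2095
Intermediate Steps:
t = 15 (t = (-4 + 1) + 18 = -3 + 18 = 15)
M = -24 (M = -8*(2*4 - 5) = -8*(8 - 5) = -8*3 = -24)
s(-8)*34 + (M*4 + t) = (-8)²*34 + (-24*4 + 15) = 64*34 + (-96 + 15) = 2176 - 81 = 2095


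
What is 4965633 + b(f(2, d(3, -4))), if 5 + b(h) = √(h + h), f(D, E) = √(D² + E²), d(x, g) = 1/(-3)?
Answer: 4965628 + √6*37^(¼)/3 ≈ 4.9656e+6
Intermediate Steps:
d(x, g) = -⅓
b(h) = -5 + √2*√h (b(h) = -5 + √(h + h) = -5 + √(2*h) = -5 + √2*√h)
4965633 + b(f(2, d(3, -4))) = 4965633 + (-5 + √2*√(√(2² + (-⅓)²))) = 4965633 + (-5 + √2*√(√(4 + ⅑))) = 4965633 + (-5 + √2*√(√(37/9))) = 4965633 + (-5 + √2*√(√37/3)) = 4965633 + (-5 + √2*(√3*37^(¼)/3)) = 4965633 + (-5 + √6*37^(¼)/3) = 4965628 + √6*37^(¼)/3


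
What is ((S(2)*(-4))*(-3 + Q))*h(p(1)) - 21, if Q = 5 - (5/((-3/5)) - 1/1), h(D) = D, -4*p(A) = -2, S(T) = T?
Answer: -199/3 ≈ -66.333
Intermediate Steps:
p(A) = 1/2 (p(A) = -1/4*(-2) = 1/2)
Q = 43/3 (Q = 5 - (5/((-3*1/5)) - 1*1) = 5 - (5/(-3/5) - 1) = 5 - (5*(-5/3) - 1) = 5 - (-25/3 - 1) = 5 - 1*(-28/3) = 5 + 28/3 = 43/3 ≈ 14.333)
((S(2)*(-4))*(-3 + Q))*h(p(1)) - 21 = ((2*(-4))*(-3 + 43/3))*(1/2) - 21 = -8*34/3*(1/2) - 21 = -272/3*1/2 - 21 = -136/3 - 21 = -199/3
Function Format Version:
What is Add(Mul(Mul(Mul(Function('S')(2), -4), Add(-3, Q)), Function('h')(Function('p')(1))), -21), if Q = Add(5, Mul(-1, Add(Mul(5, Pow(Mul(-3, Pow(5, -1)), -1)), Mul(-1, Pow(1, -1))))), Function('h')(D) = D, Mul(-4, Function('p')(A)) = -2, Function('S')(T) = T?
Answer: Rational(-199, 3) ≈ -66.333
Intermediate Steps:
Function('p')(A) = Rational(1, 2) (Function('p')(A) = Mul(Rational(-1, 4), -2) = Rational(1, 2))
Q = Rational(43, 3) (Q = Add(5, Mul(-1, Add(Mul(5, Pow(Mul(-3, Rational(1, 5)), -1)), Mul(-1, 1)))) = Add(5, Mul(-1, Add(Mul(5, Pow(Rational(-3, 5), -1)), -1))) = Add(5, Mul(-1, Add(Mul(5, Rational(-5, 3)), -1))) = Add(5, Mul(-1, Add(Rational(-25, 3), -1))) = Add(5, Mul(-1, Rational(-28, 3))) = Add(5, Rational(28, 3)) = Rational(43, 3) ≈ 14.333)
Add(Mul(Mul(Mul(Function('S')(2), -4), Add(-3, Q)), Function('h')(Function('p')(1))), -21) = Add(Mul(Mul(Mul(2, -4), Add(-3, Rational(43, 3))), Rational(1, 2)), -21) = Add(Mul(Mul(-8, Rational(34, 3)), Rational(1, 2)), -21) = Add(Mul(Rational(-272, 3), Rational(1, 2)), -21) = Add(Rational(-136, 3), -21) = Rational(-199, 3)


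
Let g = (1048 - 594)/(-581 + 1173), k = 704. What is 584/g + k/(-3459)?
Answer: 597776768/785193 ≈ 761.31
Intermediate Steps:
g = 227/296 (g = 454/592 = 454*(1/592) = 227/296 ≈ 0.76689)
584/g + k/(-3459) = 584/(227/296) + 704/(-3459) = 584*(296/227) + 704*(-1/3459) = 172864/227 - 704/3459 = 597776768/785193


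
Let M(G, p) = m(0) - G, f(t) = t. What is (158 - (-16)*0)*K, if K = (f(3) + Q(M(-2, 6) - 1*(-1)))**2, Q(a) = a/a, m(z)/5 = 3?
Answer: 2528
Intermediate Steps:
m(z) = 15 (m(z) = 5*3 = 15)
M(G, p) = 15 - G
Q(a) = 1
K = 16 (K = (3 + 1)**2 = 4**2 = 16)
(158 - (-16)*0)*K = (158 - (-16)*0)*16 = (158 - 1*0)*16 = (158 + 0)*16 = 158*16 = 2528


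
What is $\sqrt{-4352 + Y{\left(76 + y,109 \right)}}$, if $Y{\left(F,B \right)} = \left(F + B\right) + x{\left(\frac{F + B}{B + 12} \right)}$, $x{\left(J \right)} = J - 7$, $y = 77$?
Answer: $\frac{5 i \sqrt{19819}}{11} \approx 63.991 i$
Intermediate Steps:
$x{\left(J \right)} = -7 + J$
$Y{\left(F,B \right)} = -7 + B + F + \frac{B + F}{12 + B}$ ($Y{\left(F,B \right)} = \left(F + B\right) - \left(7 - \frac{F + B}{B + 12}\right) = \left(B + F\right) - \left(7 - \frac{B + F}{12 + B}\right) = -7 + B + F + \frac{B + F}{12 + B}$)
$\sqrt{-4352 + Y{\left(76 + y,109 \right)}} = \sqrt{-4352 + \frac{109 + \left(76 + 77\right) + \left(12 + 109\right) \left(-7 + 109 + \left(76 + 77\right)\right)}{12 + 109}} = \sqrt{-4352 + \frac{109 + 153 + 121 \left(-7 + 109 + 153\right)}{121}} = \sqrt{-4352 + \frac{109 + 153 + 121 \cdot 255}{121}} = \sqrt{-4352 + \frac{109 + 153 + 30855}{121}} = \sqrt{-4352 + \frac{1}{121} \cdot 31117} = \sqrt{-4352 + \frac{31117}{121}} = \sqrt{- \frac{495475}{121}} = \frac{5 i \sqrt{19819}}{11}$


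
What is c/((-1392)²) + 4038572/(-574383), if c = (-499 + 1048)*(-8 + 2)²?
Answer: -217056763061/30915590592 ≈ -7.0210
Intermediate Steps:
c = 19764 (c = 549*(-6)² = 549*36 = 19764)
c/((-1392)²) + 4038572/(-574383) = 19764/((-1392)²) + 4038572/(-574383) = 19764/1937664 + 4038572*(-1/574383) = 19764*(1/1937664) - 4038572/574383 = 549/53824 - 4038572/574383 = -217056763061/30915590592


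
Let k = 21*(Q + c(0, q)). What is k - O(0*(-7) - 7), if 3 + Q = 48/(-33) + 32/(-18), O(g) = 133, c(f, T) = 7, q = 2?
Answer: -3857/33 ≈ -116.88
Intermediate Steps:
Q = -617/99 (Q = -3 + (48/(-33) + 32/(-18)) = -3 + (48*(-1/33) + 32*(-1/18)) = -3 + (-16/11 - 16/9) = -3 - 320/99 = -617/99 ≈ -6.2323)
k = 532/33 (k = 21*(-617/99 + 7) = 21*(76/99) = 532/33 ≈ 16.121)
k - O(0*(-7) - 7) = 532/33 - 1*133 = 532/33 - 133 = -3857/33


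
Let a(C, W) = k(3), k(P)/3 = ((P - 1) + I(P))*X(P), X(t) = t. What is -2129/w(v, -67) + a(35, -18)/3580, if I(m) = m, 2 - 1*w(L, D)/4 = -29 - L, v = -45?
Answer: 381217/10024 ≈ 38.030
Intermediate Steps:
w(L, D) = 124 + 4*L (w(L, D) = 8 - 4*(-29 - L) = 8 + (116 + 4*L) = 124 + 4*L)
k(P) = 3*P*(-1 + 2*P) (k(P) = 3*(((P - 1) + P)*P) = 3*(((-1 + P) + P)*P) = 3*((-1 + 2*P)*P) = 3*(P*(-1 + 2*P)) = 3*P*(-1 + 2*P))
a(C, W) = 45 (a(C, W) = 3*3*(-1 + 2*3) = 3*3*(-1 + 6) = 3*3*5 = 45)
-2129/w(v, -67) + a(35, -18)/3580 = -2129/(124 + 4*(-45)) + 45/3580 = -2129/(124 - 180) + 45*(1/3580) = -2129/(-56) + 9/716 = -2129*(-1/56) + 9/716 = 2129/56 + 9/716 = 381217/10024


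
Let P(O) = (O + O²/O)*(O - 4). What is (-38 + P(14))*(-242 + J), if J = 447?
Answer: 49610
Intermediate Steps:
P(O) = 2*O*(-4 + O) (P(O) = (O + O)*(-4 + O) = (2*O)*(-4 + O) = 2*O*(-4 + O))
(-38 + P(14))*(-242 + J) = (-38 + 2*14*(-4 + 14))*(-242 + 447) = (-38 + 2*14*10)*205 = (-38 + 280)*205 = 242*205 = 49610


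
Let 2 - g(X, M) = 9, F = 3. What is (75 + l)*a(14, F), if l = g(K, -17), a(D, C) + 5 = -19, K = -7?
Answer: -1632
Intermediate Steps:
g(X, M) = -7 (g(X, M) = 2 - 1*9 = 2 - 9 = -7)
a(D, C) = -24 (a(D, C) = -5 - 19 = -24)
l = -7
(75 + l)*a(14, F) = (75 - 7)*(-24) = 68*(-24) = -1632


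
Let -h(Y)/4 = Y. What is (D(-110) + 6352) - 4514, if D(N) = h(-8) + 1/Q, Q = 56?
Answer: 104721/56 ≈ 1870.0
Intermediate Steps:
h(Y) = -4*Y
D(N) = 1793/56 (D(N) = -4*(-8) + 1/56 = 32 + 1/56 = 1793/56)
(D(-110) + 6352) - 4514 = (1793/56 + 6352) - 4514 = 357505/56 - 4514 = 104721/56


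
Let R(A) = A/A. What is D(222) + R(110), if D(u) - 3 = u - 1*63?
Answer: 163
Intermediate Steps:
R(A) = 1
D(u) = -60 + u (D(u) = 3 + (u - 1*63) = 3 + (u - 63) = 3 + (-63 + u) = -60 + u)
D(222) + R(110) = (-60 + 222) + 1 = 162 + 1 = 163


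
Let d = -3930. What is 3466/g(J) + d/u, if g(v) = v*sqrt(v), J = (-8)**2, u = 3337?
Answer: 4776941/854272 ≈ 5.5918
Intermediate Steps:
J = 64
g(v) = v**(3/2)
3466/g(J) + d/u = 3466/(64**(3/2)) - 3930/3337 = 3466/512 - 3930*1/3337 = 3466*(1/512) - 3930/3337 = 1733/256 - 3930/3337 = 4776941/854272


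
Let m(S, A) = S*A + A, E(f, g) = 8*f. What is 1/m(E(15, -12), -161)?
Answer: -1/19481 ≈ -5.1332e-5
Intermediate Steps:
m(S, A) = A + A*S (m(S, A) = A*S + A = A + A*S)
1/m(E(15, -12), -161) = 1/(-161*(1 + 8*15)) = 1/(-161*(1 + 120)) = 1/(-161*121) = 1/(-19481) = -1/19481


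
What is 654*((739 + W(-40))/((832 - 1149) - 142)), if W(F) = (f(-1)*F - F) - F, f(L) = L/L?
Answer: -169822/153 ≈ -1109.9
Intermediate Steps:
f(L) = 1
W(F) = -F (W(F) = (1*F - F) - F = (F - F) - F = 0 - F = -F)
654*((739 + W(-40))/((832 - 1149) - 142)) = 654*((739 - 1*(-40))/((832 - 1149) - 142)) = 654*((739 + 40)/(-317 - 142)) = 654*(779/(-459)) = 654*(779*(-1/459)) = 654*(-779/459) = -169822/153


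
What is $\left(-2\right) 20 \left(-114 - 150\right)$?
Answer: $10560$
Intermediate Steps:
$\left(-2\right) 20 \left(-114 - 150\right) = \left(-40\right) \left(-264\right) = 10560$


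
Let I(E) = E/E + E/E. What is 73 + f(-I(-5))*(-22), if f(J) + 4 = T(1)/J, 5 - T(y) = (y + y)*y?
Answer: 194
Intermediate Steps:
T(y) = 5 - 2*y**2 (T(y) = 5 - (y + y)*y = 5 - 2*y*y = 5 - 2*y**2)
I(E) = 2 (I(E) = 1 + 1 = 2)
f(J) = -4 + 3/J (f(J) = -4 + (5 - 2*1**2)/J = -4 + (5 - 2*1)/J = -4 + (5 - 2)/J = -4 + 3/J)
73 + f(-I(-5))*(-22) = 73 + (-4 + 3/((-1*2)))*(-22) = 73 + (-4 + 3/(-2))*(-22) = 73 + (-4 + 3*(-1/2))*(-22) = 73 + (-4 - 3/2)*(-22) = 73 - 11/2*(-22) = 73 + 121 = 194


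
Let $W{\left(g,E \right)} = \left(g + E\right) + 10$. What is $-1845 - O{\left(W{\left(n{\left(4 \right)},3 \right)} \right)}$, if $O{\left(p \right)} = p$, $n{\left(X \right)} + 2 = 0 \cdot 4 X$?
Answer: $-1856$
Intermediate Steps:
$n{\left(X \right)} = -2$ ($n{\left(X \right)} = -2 + 0 \cdot 4 X = -2 + 0 X = -2 + 0 = -2$)
$W{\left(g,E \right)} = 10 + E + g$ ($W{\left(g,E \right)} = \left(E + g\right) + 10 = 10 + E + g$)
$-1845 - O{\left(W{\left(n{\left(4 \right)},3 \right)} \right)} = -1845 - \left(10 + 3 - 2\right) = -1845 - 11 = -1856$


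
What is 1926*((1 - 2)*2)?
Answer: -3852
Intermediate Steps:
1926*((1 - 2)*2) = 1926*(-1*2) = 1926*(-2) = -3852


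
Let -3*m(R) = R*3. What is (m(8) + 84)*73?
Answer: 5548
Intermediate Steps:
m(R) = -R (m(R) = -R*3/3 = -R)
(m(8) + 84)*73 = (-1*8 + 84)*73 = (-8 + 84)*73 = 76*73 = 5548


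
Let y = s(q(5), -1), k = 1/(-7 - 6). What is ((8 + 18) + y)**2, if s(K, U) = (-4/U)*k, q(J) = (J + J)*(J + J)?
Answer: 111556/169 ≈ 660.09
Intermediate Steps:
q(J) = 4*J**2 (q(J) = (2*J)*(2*J) = 4*J**2)
k = -1/13 (k = 1/(-13) = -1/13 ≈ -0.076923)
s(K, U) = 4/(13*U) (s(K, U) = -4/U*(-1/13) = 4/(13*U))
y = -4/13 (y = (4/13)/(-1) = (4/13)*(-1) = -4/13 ≈ -0.30769)
((8 + 18) + y)**2 = ((8 + 18) - 4/13)**2 = (26 - 4/13)**2 = (334/13)**2 = 111556/169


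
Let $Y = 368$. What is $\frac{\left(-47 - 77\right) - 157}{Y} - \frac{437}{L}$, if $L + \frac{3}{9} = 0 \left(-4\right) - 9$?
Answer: $\frac{118645}{2576} \approx 46.058$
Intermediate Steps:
$L = - \frac{28}{3}$ ($L = - \frac{1}{3} + \left(0 \left(-4\right) - 9\right) = - \frac{1}{3} + \left(0 - 9\right) = - \frac{1}{3} - 9 = - \frac{28}{3} \approx -9.3333$)
$\frac{\left(-47 - 77\right) - 157}{Y} - \frac{437}{L} = \frac{\left(-47 - 77\right) - 157}{368} - \frac{437}{- \frac{28}{3}} = \left(-124 - 157\right) \frac{1}{368} - - \frac{1311}{28} = \left(-281\right) \frac{1}{368} + \frac{1311}{28} = - \frac{281}{368} + \frac{1311}{28} = \frac{118645}{2576}$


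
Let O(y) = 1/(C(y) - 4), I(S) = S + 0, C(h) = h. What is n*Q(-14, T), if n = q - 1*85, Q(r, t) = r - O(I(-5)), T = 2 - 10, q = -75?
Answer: 20000/9 ≈ 2222.2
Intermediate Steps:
T = -8
I(S) = S
O(y) = 1/(-4 + y) (O(y) = 1/(y - 4) = 1/(-4 + y))
Q(r, t) = ⅑ + r (Q(r, t) = r - 1/(-4 - 5) = r - 1/(-9) = r - 1*(-⅑) = r + ⅑ = ⅑ + r)
n = -160 (n = -75 - 1*85 = -75 - 85 = -160)
n*Q(-14, T) = -160*(⅑ - 14) = -160*(-125/9) = 20000/9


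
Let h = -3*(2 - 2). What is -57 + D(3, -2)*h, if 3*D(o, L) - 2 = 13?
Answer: -57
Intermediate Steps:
D(o, L) = 5 (D(o, L) = 2/3 + (1/3)*13 = 2/3 + 13/3 = 5)
h = 0 (h = -3*0 = 0)
-57 + D(3, -2)*h = -57 + 5*0 = -57 + 0 = -57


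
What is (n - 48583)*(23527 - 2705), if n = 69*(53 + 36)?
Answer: -883727324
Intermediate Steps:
n = 6141 (n = 69*89 = 6141)
(n - 48583)*(23527 - 2705) = (6141 - 48583)*(23527 - 2705) = -42442*20822 = -883727324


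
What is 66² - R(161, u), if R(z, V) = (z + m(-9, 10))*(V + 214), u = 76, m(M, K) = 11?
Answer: -45524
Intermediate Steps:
R(z, V) = (11 + z)*(214 + V) (R(z, V) = (z + 11)*(V + 214) = (11 + z)*(214 + V))
66² - R(161, u) = 66² - (2354 + 11*76 + 214*161 + 76*161) = 4356 - (2354 + 836 + 34454 + 12236) = 4356 - 1*49880 = 4356 - 49880 = -45524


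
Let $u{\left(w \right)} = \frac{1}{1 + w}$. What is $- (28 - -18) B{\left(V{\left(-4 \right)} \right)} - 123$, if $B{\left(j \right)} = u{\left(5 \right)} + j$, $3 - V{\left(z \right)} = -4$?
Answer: $- \frac{1358}{3} \approx -452.67$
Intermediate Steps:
$V{\left(z \right)} = 7$ ($V{\left(z \right)} = 3 - -4 = 3 + 4 = 7$)
$B{\left(j \right)} = \frac{1}{6} + j$ ($B{\left(j \right)} = \frac{1}{1 + 5} + j = \frac{1}{6} + j$)
$- (28 - -18) B{\left(V{\left(-4 \right)} \right)} - 123 = - (28 - -18) \left(\frac{1}{6} + 7\right) - 123 = - (28 + 18) \frac{43}{6} - 123 = \left(-1\right) 46 \cdot \frac{43}{6} - 123 = \left(-46\right) \frac{43}{6} - 123 = - \frac{989}{3} - 123 = - \frac{1358}{3}$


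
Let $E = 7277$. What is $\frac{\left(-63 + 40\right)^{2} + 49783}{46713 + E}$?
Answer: $\frac{25156}{26995} \approx 0.93188$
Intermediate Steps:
$\frac{\left(-63 + 40\right)^{2} + 49783}{46713 + E} = \frac{\left(-63 + 40\right)^{2} + 49783}{46713 + 7277} = \frac{\left(-23\right)^{2} + 49783}{53990} = \left(529 + 49783\right) \frac{1}{53990} = 50312 \cdot \frac{1}{53990} = \frac{25156}{26995}$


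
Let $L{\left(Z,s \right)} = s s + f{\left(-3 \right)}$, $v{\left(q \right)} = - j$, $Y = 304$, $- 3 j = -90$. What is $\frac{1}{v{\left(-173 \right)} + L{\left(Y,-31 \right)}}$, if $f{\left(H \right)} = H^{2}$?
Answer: $\frac{1}{940} \approx 0.0010638$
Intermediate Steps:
$j = 30$ ($j = \left(- \frac{1}{3}\right) \left(-90\right) = 30$)
$v{\left(q \right)} = -30$ ($v{\left(q \right)} = \left(-1\right) 30 = -30$)
$L{\left(Z,s \right)} = 9 + s^{2}$ ($L{\left(Z,s \right)} = s s + \left(-3\right)^{2} = s^{2} + 9 = 9 + s^{2}$)
$\frac{1}{v{\left(-173 \right)} + L{\left(Y,-31 \right)}} = \frac{1}{-30 + \left(9 + \left(-31\right)^{2}\right)} = \frac{1}{-30 + \left(9 + 961\right)} = \frac{1}{-30 + 970} = \frac{1}{940}$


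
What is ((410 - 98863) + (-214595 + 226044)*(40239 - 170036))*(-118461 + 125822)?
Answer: -10939508236466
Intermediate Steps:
((410 - 98863) + (-214595 + 226044)*(40239 - 170036))*(-118461 + 125822) = (-98453 + 11449*(-129797))*7361 = (-98453 - 1486045853)*7361 = -1486144306*7361 = -10939508236466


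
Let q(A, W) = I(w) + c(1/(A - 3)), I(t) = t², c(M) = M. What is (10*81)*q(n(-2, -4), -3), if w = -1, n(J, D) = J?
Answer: 648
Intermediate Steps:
q(A, W) = 1 + 1/(-3 + A) (q(A, W) = (-1)² + 1/(A - 3) = 1 + 1/(-3 + A))
(10*81)*q(n(-2, -4), -3) = (10*81)*((-2 - 2)/(-3 - 2)) = 810*(-4/(-5)) = 810*(-⅕*(-4)) = 810*(⅘) = 648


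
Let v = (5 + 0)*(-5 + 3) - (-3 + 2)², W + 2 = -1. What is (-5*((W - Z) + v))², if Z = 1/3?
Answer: 46225/9 ≈ 5136.1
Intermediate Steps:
Z = ⅓ ≈ 0.33333
W = -3 (W = -2 - 1 = -3)
v = -11 (v = 5*(-2) - 1*(-1)² = -10 - 1*1 = -10 - 1 = -11)
(-5*((W - Z) + v))² = (-5*((-3 - 1*⅓) - 11))² = (-5*((-3 - ⅓) - 11))² = (-5*(-10/3 - 11))² = (-5*(-43/3))² = (215/3)² = 46225/9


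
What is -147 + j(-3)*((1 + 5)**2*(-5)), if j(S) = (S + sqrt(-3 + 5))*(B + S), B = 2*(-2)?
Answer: -3927 + 1260*sqrt(2) ≈ -2145.1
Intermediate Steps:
B = -4
j(S) = (-4 + S)*(S + sqrt(2)) (j(S) = (S + sqrt(-3 + 5))*(-4 + S) = (S + sqrt(2))*(-4 + S) = (-4 + S)*(S + sqrt(2)))
-147 + j(-3)*((1 + 5)**2*(-5)) = -147 + ((-3)**2 - 4*(-3) - 4*sqrt(2) - 3*sqrt(2))*((1 + 5)**2*(-5)) = -147 + (9 + 12 - 4*sqrt(2) - 3*sqrt(2))*(6**2*(-5)) = -147 + (21 - 7*sqrt(2))*(36*(-5)) = -147 + (21 - 7*sqrt(2))*(-180) = -147 + (-3780 + 1260*sqrt(2)) = -3927 + 1260*sqrt(2)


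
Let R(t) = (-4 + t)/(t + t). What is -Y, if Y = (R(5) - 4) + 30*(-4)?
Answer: 1239/10 ≈ 123.90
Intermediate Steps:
R(t) = (-4 + t)/(2*t) (R(t) = (-4 + t)/((2*t)) = (-4 + t)*(1/(2*t)) = (-4 + t)/(2*t))
Y = -1239/10 (Y = ((1/2)*(-4 + 5)/5 - 4) + 30*(-4) = ((1/2)*(1/5)*1 - 4) - 120 = (1/10 - 4) - 120 = -39/10 - 120 = -1239/10 ≈ -123.90)
-Y = -1*(-1239/10) = 1239/10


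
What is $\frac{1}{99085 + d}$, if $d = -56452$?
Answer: $\frac{1}{42633} \approx 2.3456 \cdot 10^{-5}$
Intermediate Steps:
$\frac{1}{99085 + d} = \frac{1}{99085 - 56452} = \frac{1}{42633}$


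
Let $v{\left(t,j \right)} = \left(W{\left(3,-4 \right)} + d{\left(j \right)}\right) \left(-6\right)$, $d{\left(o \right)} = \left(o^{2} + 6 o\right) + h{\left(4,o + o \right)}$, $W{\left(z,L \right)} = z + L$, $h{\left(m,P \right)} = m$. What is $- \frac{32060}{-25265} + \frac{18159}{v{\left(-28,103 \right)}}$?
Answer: $\frac{113427711}{113490380} \approx 0.99945$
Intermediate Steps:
$W{\left(z,L \right)} = L + z$
$d{\left(o \right)} = 4 + o^{2} + 6 o$ ($d{\left(o \right)} = \left(o^{2} + 6 o\right) + 4 = 4 + o^{2} + 6 o$)
$v{\left(t,j \right)} = -18 - 36 j - 6 j^{2}$ ($v{\left(t,j \right)} = \left(\left(-4 + 3\right) + \left(4 + j^{2} + 6 j\right)\right) \left(-6\right) = \left(-1 + \left(4 + j^{2} + 6 j\right)\right) \left(-6\right) = \left(3 + j^{2} + 6 j\right) \left(-6\right) = -18 - 36 j - 6 j^{2}$)
$- \frac{32060}{-25265} + \frac{18159}{v{\left(-28,103 \right)}} = - \frac{32060}{-25265} + \frac{18159}{-18 - 3708 - 6 \cdot 103^{2}} = \left(-32060\right) \left(- \frac{1}{25265}\right) + \frac{18159}{-18 - 3708 - 63654} = \frac{6412}{5053} + \frac{18159}{-18 - 3708 - 63654} = \frac{6412}{5053} + \frac{18159}{-67380} = \frac{6412}{5053} + 18159 \left(- \frac{1}{67380}\right) = \frac{6412}{5053} - \frac{6053}{22460} = \frac{113427711}{113490380}$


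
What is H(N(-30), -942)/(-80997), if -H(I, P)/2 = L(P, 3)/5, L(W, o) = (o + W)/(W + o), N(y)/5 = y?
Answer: 2/404985 ≈ 4.9385e-6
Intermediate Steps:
N(y) = 5*y
L(W, o) = 1 (L(W, o) = (W + o)/(W + o) = 1)
H(I, P) = -⅖ (H(I, P) = -2/5 = -2*⅕ = -⅖)
H(N(-30), -942)/(-80997) = -⅖/(-80997) = -⅖*(-1/80997) = 2/404985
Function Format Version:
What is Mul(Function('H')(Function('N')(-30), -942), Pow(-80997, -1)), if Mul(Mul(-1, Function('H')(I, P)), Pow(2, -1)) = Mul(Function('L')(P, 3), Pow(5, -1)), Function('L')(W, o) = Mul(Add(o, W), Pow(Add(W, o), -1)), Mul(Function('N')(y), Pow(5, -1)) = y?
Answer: Rational(2, 404985) ≈ 4.9385e-6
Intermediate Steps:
Function('N')(y) = Mul(5, y)
Function('L')(W, o) = 1 (Function('L')(W, o) = Mul(Add(W, o), Pow(Add(W, o), -1)) = 1)
Function('H')(I, P) = Rational(-2, 5) (Function('H')(I, P) = Mul(-2, Mul(1, Pow(5, -1))) = Mul(-2, Mul(1, Rational(1, 5))) = Mul(-2, Rational(1, 5)) = Rational(-2, 5))
Mul(Function('H')(Function('N')(-30), -942), Pow(-80997, -1)) = Mul(Rational(-2, 5), Pow(-80997, -1)) = Mul(Rational(-2, 5), Rational(-1, 80997)) = Rational(2, 404985)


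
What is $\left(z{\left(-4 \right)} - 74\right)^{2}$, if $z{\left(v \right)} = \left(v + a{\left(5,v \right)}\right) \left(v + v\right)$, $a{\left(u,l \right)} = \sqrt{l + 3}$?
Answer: $1700 + 672 i \approx 1700.0 + 672.0 i$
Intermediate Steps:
$a{\left(u,l \right)} = \sqrt{3 + l}$
$z{\left(v \right)} = 2 v \left(v + \sqrt{3 + v}\right)$ ($z{\left(v \right)} = \left(v + \sqrt{3 + v}\right) \left(v + v\right) = \left(v + \sqrt{3 + v}\right) 2 v = 2 v \left(v + \sqrt{3 + v}\right)$)
$\left(z{\left(-4 \right)} - 74\right)^{2} = \left(2 \left(-4\right) \left(-4 + \sqrt{3 - 4}\right) - 74\right)^{2} = \left(2 \left(-4\right) \left(-4 + \sqrt{-1}\right) - 74\right)^{2} = \left(2 \left(-4\right) \left(-4 + i\right) - 74\right)^{2} = \left(\left(32 - 8 i\right) - 74\right)^{2} = \left(-42 - 8 i\right)^{2}$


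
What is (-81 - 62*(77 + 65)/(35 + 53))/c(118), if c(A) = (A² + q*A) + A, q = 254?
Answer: -3983/968308 ≈ -0.0041134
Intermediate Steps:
c(A) = A² + 255*A (c(A) = (A² + 254*A) + A = A² + 255*A)
(-81 - 62*(77 + 65)/(35 + 53))/c(118) = (-81 - 62*(77 + 65)/(35 + 53))/((118*(255 + 118))) = (-81 - 8804/88)/((118*373)) = (-81 - 8804/88)/44014 = (-81 - 62*71/44)*(1/44014) = (-81 - 2201/22)*(1/44014) = -3983/22*1/44014 = -3983/968308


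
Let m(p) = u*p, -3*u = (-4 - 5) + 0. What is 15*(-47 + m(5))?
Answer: -480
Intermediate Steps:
u = 3 (u = -((-4 - 5) + 0)/3 = -(-9 + 0)/3 = -⅓*(-9) = 3)
m(p) = 3*p
15*(-47 + m(5)) = 15*(-47 + 3*5) = 15*(-47 + 15) = 15*(-32) = -480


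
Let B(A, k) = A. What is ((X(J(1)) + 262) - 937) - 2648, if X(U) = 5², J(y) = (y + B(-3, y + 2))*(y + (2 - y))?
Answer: -3298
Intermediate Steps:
J(y) = -6 + 2*y (J(y) = (y - 3)*(y + (2 - y)) = (-3 + y)*2 = -6 + 2*y)
X(U) = 25
((X(J(1)) + 262) - 937) - 2648 = ((25 + 262) - 937) - 2648 = (287 - 937) - 2648 = -650 - 2648 = -3298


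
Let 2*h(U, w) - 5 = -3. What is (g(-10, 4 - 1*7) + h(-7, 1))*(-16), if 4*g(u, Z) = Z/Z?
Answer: -20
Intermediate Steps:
g(u, Z) = 1/4 (g(u, Z) = (Z/Z)/4 = (1/4)*1 = 1/4)
h(U, w) = 1 (h(U, w) = 5/2 + (1/2)*(-3) = 5/2 - 3/2 = 1)
(g(-10, 4 - 1*7) + h(-7, 1))*(-16) = (1/4 + 1)*(-16) = (5/4)*(-16) = -20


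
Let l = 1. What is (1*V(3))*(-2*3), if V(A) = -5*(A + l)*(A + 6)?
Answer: 1080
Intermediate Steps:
V(A) = -5*(1 + A)*(6 + A) (V(A) = -5*(A + 1)*(A + 6) = -5*(1 + A)*(6 + A))
(1*V(3))*(-2*3) = (1*(-30 - 35*3 - 5*3**2))*(-2*3) = (1*(-30 - 105 - 5*9))*(-6) = (1*(-30 - 105 - 45))*(-6) = (1*(-180))*(-6) = -180*(-6) = 1080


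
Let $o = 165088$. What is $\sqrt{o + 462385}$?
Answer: $\sqrt{627473} \approx 792.13$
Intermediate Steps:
$\sqrt{o + 462385} = \sqrt{165088 + 462385} = \sqrt{627473}$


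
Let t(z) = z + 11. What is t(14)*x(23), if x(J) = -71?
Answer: -1775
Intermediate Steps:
t(z) = 11 + z
t(14)*x(23) = (11 + 14)*(-71) = 25*(-71) = -1775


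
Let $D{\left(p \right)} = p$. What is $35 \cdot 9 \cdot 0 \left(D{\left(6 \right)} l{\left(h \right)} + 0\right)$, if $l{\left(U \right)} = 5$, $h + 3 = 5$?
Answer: $0$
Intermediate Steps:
$h = 2$ ($h = -3 + 5 = 2$)
$35 \cdot 9 \cdot 0 \left(D{\left(6 \right)} l{\left(h \right)} + 0\right) = 35 \cdot 9 \cdot 0 \left(6 \cdot 5 + 0\right) = 35 \cdot 0 \left(30 + 0\right) = 0 \cdot 30 = 0$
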